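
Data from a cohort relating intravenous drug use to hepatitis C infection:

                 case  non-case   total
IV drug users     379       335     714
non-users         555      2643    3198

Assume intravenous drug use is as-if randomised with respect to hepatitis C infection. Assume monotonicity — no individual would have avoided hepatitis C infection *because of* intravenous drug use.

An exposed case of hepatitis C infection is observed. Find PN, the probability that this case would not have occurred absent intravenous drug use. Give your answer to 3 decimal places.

PN ≈ 0.673

p₁ = P(outcome | exposed) = 379/714 = 0.53081
p₀ = P(outcome | unexposed) = 555/3198 = 0.17355
Under exogeneity and monotonicity, PN = (p₁ − p₀)/p₁.
PN = (0.53081 − 0.17355) / 0.53081 ≈ 0.6731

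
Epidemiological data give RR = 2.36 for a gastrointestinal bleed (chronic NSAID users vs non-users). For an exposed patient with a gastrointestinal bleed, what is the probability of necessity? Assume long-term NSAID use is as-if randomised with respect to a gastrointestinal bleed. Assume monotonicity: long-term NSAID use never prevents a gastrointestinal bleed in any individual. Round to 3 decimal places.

Under exogeneity and monotonicity, PN = (RR − 1) / RR = 1 − 1/RR.
PN = (2.36 − 1) / 2.36 = 1.36 / 2.36 ≈ 0.5763

PN ≈ 0.576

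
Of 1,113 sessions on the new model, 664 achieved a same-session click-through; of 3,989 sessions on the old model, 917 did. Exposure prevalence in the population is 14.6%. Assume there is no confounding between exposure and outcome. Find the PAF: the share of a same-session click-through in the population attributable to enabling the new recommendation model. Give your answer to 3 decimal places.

PAF ≈ 0.189

p₁ = P(outcome | exposed) = 664/1113 = 0.59659
p₀ = P(outcome | unexposed) = 917/3989 = 0.22988
Overall risk P(Y=1) = π·p₁ + (1−π)·p₀ = 0.146×0.59659 + 0.854×0.22988 = 0.28342.
Under exogeneity, PAF = [P(Y=1) − p₀] / P(Y=1).
PAF = (0.28342 − 0.22988) / 0.28342 ≈ 0.1889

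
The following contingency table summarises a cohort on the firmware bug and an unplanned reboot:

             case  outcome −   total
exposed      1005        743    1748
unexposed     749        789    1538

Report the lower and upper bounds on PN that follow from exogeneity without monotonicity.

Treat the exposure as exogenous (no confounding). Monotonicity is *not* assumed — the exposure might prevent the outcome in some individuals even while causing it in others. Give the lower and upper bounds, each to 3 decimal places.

0.153 ≤ PN ≤ 0.892

p₁ = P(outcome | exposed) = 1005/1748 = 0.57494
p₀ = P(outcome | unexposed) = 749/1538 = 0.487
Under exogeneity alone the bounds on PN are max{0,(p₁−p₀)/p₁} ≤ PN ≤ min{1,(1−p₀)/p₁}.
  lower = (p₁ − p₀)/p₁ = 0.087947 / 0.57494 ≈ 0.1530
  upper = min{1, (1 − p₀)/p₁} = 0.513 / 0.57494 ≈ 0.8923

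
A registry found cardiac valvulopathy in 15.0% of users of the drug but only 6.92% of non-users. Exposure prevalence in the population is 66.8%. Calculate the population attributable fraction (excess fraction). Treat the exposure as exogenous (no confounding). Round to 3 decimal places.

p₁ = 0.15, p₀ = 0.0692.
Overall risk P(Y=1) = π·p₁ + (1−π)·p₀ = 0.668×0.15 + 0.332×0.0692 = 0.12317.
Under exogeneity, PAF = [P(Y=1) − p₀] / P(Y=1).
PAF = (0.12317 − 0.0692) / 0.12317 ≈ 0.4382

PAF ≈ 0.438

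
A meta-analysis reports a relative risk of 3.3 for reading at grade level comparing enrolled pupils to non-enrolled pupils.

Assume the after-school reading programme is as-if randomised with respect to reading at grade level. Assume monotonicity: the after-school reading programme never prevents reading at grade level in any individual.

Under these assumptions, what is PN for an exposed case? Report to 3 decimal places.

PN ≈ 0.697

Under exogeneity and monotonicity, PN = (RR − 1) / RR = 1 − 1/RR.
PN = (3.3 − 1) / 3.3 = 2.3 / 3.3 ≈ 0.6970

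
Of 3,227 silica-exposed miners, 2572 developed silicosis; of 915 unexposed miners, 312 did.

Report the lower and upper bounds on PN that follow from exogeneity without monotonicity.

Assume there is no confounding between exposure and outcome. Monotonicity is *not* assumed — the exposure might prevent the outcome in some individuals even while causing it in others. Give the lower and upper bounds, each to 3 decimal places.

p₁ = P(outcome | exposed) = 2572/3227 = 0.79703
p₀ = P(outcome | unexposed) = 312/915 = 0.34098
Under exogeneity alone the bounds on PN are max{0,(p₁−p₀)/p₁} ≤ PN ≤ min{1,(1−p₀)/p₁}.
  lower = (p₁ − p₀)/p₁ = 0.45604 / 0.79703 ≈ 0.5722
  upper = min{1, (1 − p₀)/p₁} = 0.65902 / 0.79703 ≈ 0.8268

0.572 ≤ PN ≤ 0.827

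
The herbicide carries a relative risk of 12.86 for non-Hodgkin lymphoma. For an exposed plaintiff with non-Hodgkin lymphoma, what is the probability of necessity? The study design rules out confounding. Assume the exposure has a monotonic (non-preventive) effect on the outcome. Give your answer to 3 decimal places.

PN ≈ 0.922

Under exogeneity and monotonicity, PN = (RR − 1) / RR = 1 − 1/RR.
PN = (12.86 − 1) / 12.86 = 11.86 / 12.86 ≈ 0.9222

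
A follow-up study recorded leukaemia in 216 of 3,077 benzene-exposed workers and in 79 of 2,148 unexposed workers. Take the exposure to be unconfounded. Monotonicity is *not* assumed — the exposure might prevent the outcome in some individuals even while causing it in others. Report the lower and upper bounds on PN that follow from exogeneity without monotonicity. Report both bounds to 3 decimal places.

0.476 ≤ PN ≤ 1.000

p₁ = P(outcome | exposed) = 216/3077 = 0.070198
p₀ = P(outcome | unexposed) = 79/2148 = 0.036778
Under exogeneity alone the bounds on PN are max{0,(p₁−p₀)/p₁} ≤ PN ≤ min{1,(1−p₀)/p₁}.
  lower = (p₁ − p₀)/p₁ = 0.03342 / 0.070198 ≈ 0.4761
  upper = min{1, (1 − p₀)/p₁} = 0.96322 / 0.070198 ≈ 13.7214 → capped at 1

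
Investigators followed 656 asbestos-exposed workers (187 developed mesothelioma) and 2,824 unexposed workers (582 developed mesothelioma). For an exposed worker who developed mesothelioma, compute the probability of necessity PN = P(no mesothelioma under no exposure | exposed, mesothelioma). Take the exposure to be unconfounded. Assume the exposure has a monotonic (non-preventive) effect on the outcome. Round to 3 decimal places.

PN ≈ 0.277

p₁ = P(outcome | exposed) = 187/656 = 0.28506
p₀ = P(outcome | unexposed) = 582/2824 = 0.20609
Under exogeneity and monotonicity, PN = (p₁ − p₀) / p₁.
PN = (0.28506 − 0.20609) / 0.28506 = 0.07897 / 0.28506 ≈ 0.2770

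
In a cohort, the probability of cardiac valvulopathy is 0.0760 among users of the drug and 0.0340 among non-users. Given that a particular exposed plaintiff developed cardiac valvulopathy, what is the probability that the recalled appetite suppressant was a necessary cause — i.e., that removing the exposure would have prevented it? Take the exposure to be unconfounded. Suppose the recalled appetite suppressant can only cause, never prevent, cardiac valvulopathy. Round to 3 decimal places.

PN ≈ 0.553

Let p₁ = 0.076, p₀ = 0.034.
Under exogeneity and monotonicity, PN = (p₁ − p₀) / p₁.
PN = (0.076 − 0.034) / 0.076 = 0.042 / 0.076 ≈ 0.5526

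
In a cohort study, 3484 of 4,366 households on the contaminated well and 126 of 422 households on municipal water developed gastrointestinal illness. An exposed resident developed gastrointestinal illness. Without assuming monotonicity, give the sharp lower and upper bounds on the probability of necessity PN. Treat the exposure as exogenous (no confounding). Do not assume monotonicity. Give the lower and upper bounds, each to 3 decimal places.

0.626 ≤ PN ≤ 0.879

p₁ = P(outcome | exposed) = 3484/4366 = 0.79798
p₀ = P(outcome | unexposed) = 126/422 = 0.29858
Under exogeneity alone the bounds on PN are max{0,(p₁−p₀)/p₁} ≤ PN ≤ min{1,(1−p₀)/p₁}.
  lower = (p₁ − p₀)/p₁ = 0.49941 / 0.79798 ≈ 0.6258
  upper = min{1, (1 − p₀)/p₁} = 0.70142 / 0.79798 ≈ 0.8790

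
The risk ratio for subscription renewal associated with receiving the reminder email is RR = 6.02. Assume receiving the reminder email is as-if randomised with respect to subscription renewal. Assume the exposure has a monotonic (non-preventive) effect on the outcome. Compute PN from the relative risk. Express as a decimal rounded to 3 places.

PN ≈ 0.834

Under exogeneity and monotonicity, PN = (RR − 1) / RR = 1 − 1/RR.
PN = (6.02 − 1) / 6.02 = 5.02 / 6.02 ≈ 0.8339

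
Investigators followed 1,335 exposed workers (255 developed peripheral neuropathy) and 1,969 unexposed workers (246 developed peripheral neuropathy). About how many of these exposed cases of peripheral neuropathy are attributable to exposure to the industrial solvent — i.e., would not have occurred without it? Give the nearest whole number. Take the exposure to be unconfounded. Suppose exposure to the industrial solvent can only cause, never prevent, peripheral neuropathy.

p₁ = P(outcome | exposed) = 255/1335 = 0.19101
p₀ = P(outcome | unexposed) = 246/1969 = 0.12494
PN = (p₁ − p₀)/p₁ = (0.19101 − 0.12494) / 0.19101 ≈ 0.34592.
Attributable cases ≈ PN × (exposed cases) = 0.34592 × 255 ≈ 88.21.

about 88 cases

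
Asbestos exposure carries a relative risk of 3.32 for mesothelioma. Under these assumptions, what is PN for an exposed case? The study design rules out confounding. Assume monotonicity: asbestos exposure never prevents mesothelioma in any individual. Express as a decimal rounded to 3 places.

PN ≈ 0.699

Under exogeneity and monotonicity, PN = (RR − 1) / RR = 1 − 1/RR.
PN = (3.32 − 1) / 3.32 = 2.32 / 3.32 ≈ 0.6988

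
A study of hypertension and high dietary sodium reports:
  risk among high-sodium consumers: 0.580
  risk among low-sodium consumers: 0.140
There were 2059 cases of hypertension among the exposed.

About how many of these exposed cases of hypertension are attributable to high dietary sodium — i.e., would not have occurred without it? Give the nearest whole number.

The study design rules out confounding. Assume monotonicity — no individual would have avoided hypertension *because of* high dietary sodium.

Let p₁ = 0.58, p₀ = 0.14.
PN = (p₁ − p₀)/p₁ = (0.58 − 0.14) / 0.58 ≈ 0.75862.
Attributable cases ≈ PN × (exposed cases) = 0.75862 × 2059 ≈ 1562.00.

about 1562 cases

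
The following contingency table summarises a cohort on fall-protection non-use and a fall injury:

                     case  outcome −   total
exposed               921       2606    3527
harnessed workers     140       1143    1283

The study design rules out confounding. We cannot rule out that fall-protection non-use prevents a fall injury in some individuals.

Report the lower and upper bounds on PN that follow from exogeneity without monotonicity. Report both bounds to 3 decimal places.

p₁ = P(outcome | exposed) = 921/3527 = 0.26113
p₀ = P(outcome | unexposed) = 140/1283 = 0.10912
Under exogeneity alone the bounds on PN are max{0,(p₁−p₀)/p₁} ≤ PN ≤ min{1,(1−p₀)/p₁}.
  lower = (p₁ − p₀)/p₁ = 0.15201 / 0.26113 ≈ 0.5821
  upper = min{1, (1 − p₀)/p₁} = 0.89088 / 0.26113 ≈ 3.4117 → capped at 1

0.582 ≤ PN ≤ 1.000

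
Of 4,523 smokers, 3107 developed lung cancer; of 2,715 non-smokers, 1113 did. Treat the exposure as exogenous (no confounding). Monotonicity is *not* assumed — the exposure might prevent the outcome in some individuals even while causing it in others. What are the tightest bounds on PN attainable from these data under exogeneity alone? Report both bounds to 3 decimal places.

0.403 ≤ PN ≤ 0.859

p₁ = P(outcome | exposed) = 3107/4523 = 0.68693
p₀ = P(outcome | unexposed) = 1113/2715 = 0.40994
Under exogeneity alone the bounds on PN are max{0,(p₁−p₀)/p₁} ≤ PN ≤ min{1,(1−p₀)/p₁}.
  lower = (p₁ − p₀)/p₁ = 0.27699 / 0.68693 ≈ 0.4032
  upper = min{1, (1 − p₀)/p₁} = 0.59006 / 0.68693 ≈ 0.8590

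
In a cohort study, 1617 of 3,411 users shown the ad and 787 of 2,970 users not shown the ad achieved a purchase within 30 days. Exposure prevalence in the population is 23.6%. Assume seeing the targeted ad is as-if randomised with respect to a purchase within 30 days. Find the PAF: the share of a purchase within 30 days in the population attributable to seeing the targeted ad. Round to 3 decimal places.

PAF ≈ 0.157

p₁ = P(outcome | exposed) = 1617/3411 = 0.47405
p₀ = P(outcome | unexposed) = 787/2970 = 0.26498
Overall risk P(Y=1) = π·p₁ + (1−π)·p₀ = 0.236×0.47405 + 0.764×0.26498 = 0.31432.
Under exogeneity, PAF = [P(Y=1) − p₀] / P(Y=1).
PAF = (0.31432 − 0.26498) / 0.31432 ≈ 0.1570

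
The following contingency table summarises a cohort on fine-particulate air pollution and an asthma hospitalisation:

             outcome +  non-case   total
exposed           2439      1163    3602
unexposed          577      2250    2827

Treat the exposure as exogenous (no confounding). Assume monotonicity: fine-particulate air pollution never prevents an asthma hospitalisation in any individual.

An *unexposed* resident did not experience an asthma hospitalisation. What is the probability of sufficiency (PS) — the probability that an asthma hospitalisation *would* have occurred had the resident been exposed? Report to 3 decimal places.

PS ≈ 0.594

p₁ = P(outcome | exposed) = 2439/3602 = 0.67712
p₀ = P(outcome | unexposed) = 577/2827 = 0.2041
Under exogeneity and monotonicity, PS = (p₁ − p₀) / (1 − p₀).
PS = (0.67712 − 0.2041) / (1 − 0.2041) = 0.47302 / 0.7959 ≈ 0.5943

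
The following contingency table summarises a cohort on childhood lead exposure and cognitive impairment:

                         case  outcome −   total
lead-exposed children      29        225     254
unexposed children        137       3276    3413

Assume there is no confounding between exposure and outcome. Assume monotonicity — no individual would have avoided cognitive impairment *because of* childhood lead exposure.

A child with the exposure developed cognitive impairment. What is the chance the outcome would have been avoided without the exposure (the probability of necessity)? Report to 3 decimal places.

p₁ = P(outcome | exposed) = 29/254 = 0.11417
p₀ = P(outcome | unexposed) = 137/3413 = 0.040141
Under exogeneity and monotonicity, PN = (p₁ − p₀)/p₁.
PN = (0.11417 − 0.040141) / 0.11417 ≈ 0.6484

PN ≈ 0.648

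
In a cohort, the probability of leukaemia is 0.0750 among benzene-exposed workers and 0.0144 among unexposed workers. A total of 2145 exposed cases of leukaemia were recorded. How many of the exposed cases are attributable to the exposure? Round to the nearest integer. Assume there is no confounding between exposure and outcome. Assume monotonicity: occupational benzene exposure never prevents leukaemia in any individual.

Let p₁ = 0.075, p₀ = 0.0144.
PN = (p₁ − p₀)/p₁ = (0.075 − 0.0144) / 0.075 ≈ 0.80800.
Attributable cases ≈ PN × (exposed cases) = 0.80800 × 2145 ≈ 1733.16.

about 1733 cases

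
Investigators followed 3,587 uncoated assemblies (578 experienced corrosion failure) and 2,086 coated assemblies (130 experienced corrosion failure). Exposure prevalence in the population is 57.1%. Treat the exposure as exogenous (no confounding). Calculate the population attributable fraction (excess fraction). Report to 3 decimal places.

p₁ = P(outcome | exposed) = 578/3587 = 0.16114
p₀ = P(outcome | unexposed) = 130/2086 = 0.06232
Overall risk P(Y=1) = π·p₁ + (1−π)·p₀ = 0.571×0.16114 + 0.429×0.06232 = 0.11874.
Under exogeneity, PAF = [P(Y=1) − p₀] / P(Y=1).
PAF = (0.11874 − 0.06232) / 0.11874 ≈ 0.4752

PAF ≈ 0.475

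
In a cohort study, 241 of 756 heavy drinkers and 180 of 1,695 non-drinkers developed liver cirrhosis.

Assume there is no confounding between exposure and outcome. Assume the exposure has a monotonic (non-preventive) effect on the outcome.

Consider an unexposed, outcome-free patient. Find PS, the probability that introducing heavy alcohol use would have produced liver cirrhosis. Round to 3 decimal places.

PS ≈ 0.238

p₁ = P(outcome | exposed) = 241/756 = 0.31878
p₀ = P(outcome | unexposed) = 180/1695 = 0.10619
Under exogeneity and monotonicity, PS = (p₁ − p₀) / (1 − p₀).
PS = (0.31878 − 0.10619) / (1 − 0.10619) = 0.21259 / 0.89381 ≈ 0.2378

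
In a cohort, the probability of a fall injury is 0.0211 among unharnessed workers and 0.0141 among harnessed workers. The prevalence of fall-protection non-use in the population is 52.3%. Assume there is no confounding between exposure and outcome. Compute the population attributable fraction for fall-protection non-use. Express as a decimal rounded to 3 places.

PAF ≈ 0.206

Let p₁ = 0.0211, p₀ = 0.0141.
Overall risk P(Y=1) = π·p₁ + (1−π)·p₀ = 0.523×0.0211 + 0.477×0.0141 = 0.017761.
Under exogeneity, PAF = [P(Y=1) − p₀] / P(Y=1).
PAF = (0.017761 − 0.0141) / 0.017761 ≈ 0.2061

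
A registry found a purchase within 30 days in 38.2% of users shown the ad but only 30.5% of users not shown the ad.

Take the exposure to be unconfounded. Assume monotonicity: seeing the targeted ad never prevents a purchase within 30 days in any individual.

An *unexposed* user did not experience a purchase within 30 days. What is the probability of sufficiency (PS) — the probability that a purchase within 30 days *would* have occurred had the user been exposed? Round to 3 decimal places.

PS ≈ 0.111

p₁ = 0.382, p₀ = 0.305.
Under exogeneity and monotonicity, PS = (p₁ − p₀) / (1 − p₀).
PS = (0.382 − 0.305) / (1 − 0.305) = 0.077 / 0.695 ≈ 0.1108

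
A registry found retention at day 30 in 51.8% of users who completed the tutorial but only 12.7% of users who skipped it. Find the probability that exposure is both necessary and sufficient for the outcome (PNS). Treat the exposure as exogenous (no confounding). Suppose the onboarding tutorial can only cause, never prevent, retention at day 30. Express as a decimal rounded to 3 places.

p₁ = 0.518, p₀ = 0.127.
Under exogeneity and monotonicity, PNS = p₁ − p₀.
PNS = 0.518 − 0.127 = 0.391

PNS ≈ 0.391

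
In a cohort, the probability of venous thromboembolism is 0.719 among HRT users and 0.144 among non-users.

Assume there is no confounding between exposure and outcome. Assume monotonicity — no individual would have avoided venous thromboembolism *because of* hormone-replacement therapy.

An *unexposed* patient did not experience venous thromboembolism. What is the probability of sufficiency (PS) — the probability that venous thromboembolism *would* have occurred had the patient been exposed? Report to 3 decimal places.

PS ≈ 0.672

Let p₁ = 0.719, p₀ = 0.144.
Under exogeneity and monotonicity, PS = (p₁ − p₀) / (1 − p₀).
PS = (0.719 − 0.144) / (1 − 0.144) = 0.575 / 0.856 ≈ 0.6717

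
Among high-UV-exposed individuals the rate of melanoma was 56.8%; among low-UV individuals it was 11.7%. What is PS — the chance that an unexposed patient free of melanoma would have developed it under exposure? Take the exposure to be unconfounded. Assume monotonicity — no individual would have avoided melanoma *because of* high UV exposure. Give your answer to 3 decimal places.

PS ≈ 0.511

p₁ = 0.568, p₀ = 0.117.
Under exogeneity and monotonicity, PS = (p₁ − p₀) / (1 − p₀).
PS = (0.568 − 0.117) / (1 − 0.117) = 0.451 / 0.883 ≈ 0.5108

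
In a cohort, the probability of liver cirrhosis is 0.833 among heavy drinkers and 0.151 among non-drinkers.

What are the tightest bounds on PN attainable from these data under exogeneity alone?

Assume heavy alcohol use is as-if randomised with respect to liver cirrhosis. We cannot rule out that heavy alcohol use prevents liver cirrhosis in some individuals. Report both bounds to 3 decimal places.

0.819 ≤ PN ≤ 1.000

Let p₁ = 0.833, p₀ = 0.151.
Under exogeneity alone the bounds on PN are max{0,(p₁−p₀)/p₁} ≤ PN ≤ min{1,(1−p₀)/p₁}.
  lower = (p₁ − p₀)/p₁ = 0.682 / 0.833 ≈ 0.8187
  upper = min{1, (1 − p₀)/p₁} = 0.849 / 0.833 ≈ 1.0192 → capped at 1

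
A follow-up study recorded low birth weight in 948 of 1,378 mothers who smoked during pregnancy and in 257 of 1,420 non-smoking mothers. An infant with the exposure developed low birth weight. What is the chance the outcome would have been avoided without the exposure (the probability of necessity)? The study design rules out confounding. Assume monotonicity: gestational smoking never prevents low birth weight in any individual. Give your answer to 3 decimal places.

PN ≈ 0.737

p₁ = P(outcome | exposed) = 948/1378 = 0.68795
p₀ = P(outcome | unexposed) = 257/1420 = 0.18099
Under exogeneity and monotonicity, PN = (p₁ − p₀) / p₁.
PN = (0.68795 − 0.18099) / 0.68795 = 0.50697 / 0.68795 ≈ 0.7369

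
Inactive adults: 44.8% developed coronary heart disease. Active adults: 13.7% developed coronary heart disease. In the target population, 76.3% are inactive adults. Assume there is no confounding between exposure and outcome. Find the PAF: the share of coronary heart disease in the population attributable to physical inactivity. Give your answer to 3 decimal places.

PAF ≈ 0.634

p₁ = 0.448, p₀ = 0.137.
Overall risk P(Y=1) = π·p₁ + (1−π)·p₀ = 0.763×0.448 + 0.237×0.137 = 0.37429.
Under exogeneity, PAF = [P(Y=1) − p₀] / P(Y=1).
PAF = (0.37429 − 0.137) / 0.37429 ≈ 0.6340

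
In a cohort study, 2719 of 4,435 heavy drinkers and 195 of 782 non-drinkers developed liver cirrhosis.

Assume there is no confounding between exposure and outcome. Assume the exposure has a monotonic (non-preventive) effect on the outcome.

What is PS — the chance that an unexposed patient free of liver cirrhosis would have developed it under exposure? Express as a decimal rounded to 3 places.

PS ≈ 0.485

p₁ = P(outcome | exposed) = 2719/4435 = 0.61308
p₀ = P(outcome | unexposed) = 195/782 = 0.24936
Under exogeneity and monotonicity, PS = (p₁ − p₀) / (1 − p₀).
PS = (0.61308 − 0.24936) / (1 − 0.24936) = 0.36372 / 0.75064 ≈ 0.4845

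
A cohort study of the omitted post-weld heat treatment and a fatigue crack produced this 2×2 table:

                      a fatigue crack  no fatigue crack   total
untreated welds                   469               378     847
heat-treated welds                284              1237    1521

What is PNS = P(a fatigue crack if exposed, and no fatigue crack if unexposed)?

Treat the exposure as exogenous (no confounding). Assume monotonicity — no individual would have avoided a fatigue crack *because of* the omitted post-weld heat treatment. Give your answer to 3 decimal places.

PNS ≈ 0.367

p₁ = P(outcome | exposed) = 469/847 = 0.55372
p₀ = P(outcome | unexposed) = 284/1521 = 0.18672
Under exogeneity and monotonicity, PNS = p₁ − p₀.
PNS = 0.55372 − 0.18672 = 0.367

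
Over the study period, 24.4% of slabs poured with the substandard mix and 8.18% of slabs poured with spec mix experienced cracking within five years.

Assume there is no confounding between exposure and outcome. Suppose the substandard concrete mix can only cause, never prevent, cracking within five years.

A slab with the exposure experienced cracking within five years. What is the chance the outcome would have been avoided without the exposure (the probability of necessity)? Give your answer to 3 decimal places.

p₁ = 0.244, p₀ = 0.0818.
Under exogeneity and monotonicity, PN = (p₁ − p₀) / p₁.
PN = (0.244 − 0.0818) / 0.244 = 0.1622 / 0.244 ≈ 0.6648

PN ≈ 0.665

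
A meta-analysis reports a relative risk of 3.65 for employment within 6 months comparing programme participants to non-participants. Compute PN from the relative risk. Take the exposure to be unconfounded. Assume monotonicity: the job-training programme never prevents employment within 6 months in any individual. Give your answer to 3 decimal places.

PN ≈ 0.726

Under exogeneity and monotonicity, PN = (RR − 1) / RR = 1 − 1/RR.
PN = (3.65 − 1) / 3.65 = 2.65 / 3.65 ≈ 0.7260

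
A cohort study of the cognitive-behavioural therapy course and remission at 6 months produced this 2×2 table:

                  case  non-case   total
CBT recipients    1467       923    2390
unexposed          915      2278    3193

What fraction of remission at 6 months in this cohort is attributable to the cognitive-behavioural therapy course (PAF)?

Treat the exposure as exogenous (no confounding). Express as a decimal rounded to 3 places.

p₁ = P(outcome | exposed) = 1467/2390 = 0.61381
p₀ = P(outcome | unexposed) = 915/3193 = 0.28656
Exposure prevalence π = 2390/5583 = 0.42809; overall risk P(Y=1) = 0.42665.
Under exogeneity, PAF = [P(Y=1) − p₀]/P(Y=1).
PAF = (0.42665 − 0.28656) / 0.42665 ≈ 0.3283

PAF ≈ 0.328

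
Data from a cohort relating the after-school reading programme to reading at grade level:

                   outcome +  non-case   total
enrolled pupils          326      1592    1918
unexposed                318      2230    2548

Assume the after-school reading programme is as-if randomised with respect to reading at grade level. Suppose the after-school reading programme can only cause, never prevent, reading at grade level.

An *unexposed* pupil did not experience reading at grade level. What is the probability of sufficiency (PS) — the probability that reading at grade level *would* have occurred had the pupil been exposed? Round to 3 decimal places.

p₁ = P(outcome | exposed) = 326/1918 = 0.16997
p₀ = P(outcome | unexposed) = 318/2548 = 0.1248
Under exogeneity and monotonicity, PS = (p₁ − p₀) / (1 − p₀).
PS = (0.16997 − 0.1248) / (1 − 0.1248) = 0.045165 / 0.8752 ≈ 0.0516

PS ≈ 0.052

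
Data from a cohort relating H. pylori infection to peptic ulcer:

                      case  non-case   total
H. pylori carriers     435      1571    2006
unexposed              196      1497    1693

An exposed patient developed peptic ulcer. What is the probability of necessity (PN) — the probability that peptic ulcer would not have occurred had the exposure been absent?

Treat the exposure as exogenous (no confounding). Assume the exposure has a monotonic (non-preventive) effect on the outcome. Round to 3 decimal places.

p₁ = P(outcome | exposed) = 435/2006 = 0.21685
p₀ = P(outcome | unexposed) = 196/1693 = 0.11577
Under exogeneity and monotonicity, PN = (p₁ − p₀)/p₁.
PN = (0.21685 − 0.11577) / 0.21685 ≈ 0.4661

PN ≈ 0.466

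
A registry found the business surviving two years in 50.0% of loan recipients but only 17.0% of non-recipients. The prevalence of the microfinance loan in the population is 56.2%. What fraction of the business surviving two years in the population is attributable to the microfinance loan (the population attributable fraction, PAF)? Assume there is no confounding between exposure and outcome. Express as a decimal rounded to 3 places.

p₁ = 0.5, p₀ = 0.17.
Overall risk P(Y=1) = π·p₁ + (1−π)·p₀ = 0.562×0.5 + 0.438×0.17 = 0.35546.
Under exogeneity, PAF = [P(Y=1) − p₀] / P(Y=1).
PAF = (0.35546 − 0.17) / 0.35546 ≈ 0.5217

PAF ≈ 0.522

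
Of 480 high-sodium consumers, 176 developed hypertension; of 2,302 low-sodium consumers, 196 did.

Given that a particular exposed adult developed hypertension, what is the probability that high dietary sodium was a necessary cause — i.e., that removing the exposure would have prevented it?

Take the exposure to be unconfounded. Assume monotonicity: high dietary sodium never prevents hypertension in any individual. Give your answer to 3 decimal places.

p₁ = P(outcome | exposed) = 176/480 = 0.36667
p₀ = P(outcome | unexposed) = 196/2302 = 0.085143
Under exogeneity and monotonicity, PN = (p₁ − p₀) / p₁.
PN = (0.36667 − 0.085143) / 0.36667 = 0.28152 / 0.36667 ≈ 0.7678

PN ≈ 0.768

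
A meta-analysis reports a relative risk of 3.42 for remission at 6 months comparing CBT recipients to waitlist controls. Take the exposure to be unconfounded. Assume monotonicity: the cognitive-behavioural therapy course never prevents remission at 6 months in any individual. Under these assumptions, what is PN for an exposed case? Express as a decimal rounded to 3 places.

Under exogeneity and monotonicity, PN = (RR − 1) / RR = 1 − 1/RR.
PN = (3.42 − 1) / 3.42 = 2.42 / 3.42 ≈ 0.7076

PN ≈ 0.708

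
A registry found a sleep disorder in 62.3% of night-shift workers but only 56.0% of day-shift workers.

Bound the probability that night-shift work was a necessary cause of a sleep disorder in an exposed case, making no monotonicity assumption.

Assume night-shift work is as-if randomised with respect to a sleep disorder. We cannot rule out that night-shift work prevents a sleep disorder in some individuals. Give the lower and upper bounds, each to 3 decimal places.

0.101 ≤ PN ≤ 0.706

p₁ = 0.623, p₀ = 0.56.
Under exogeneity alone the bounds on PN are max{0,(p₁−p₀)/p₁} ≤ PN ≤ min{1,(1−p₀)/p₁}.
  lower = (p₁ − p₀)/p₁ = 0.063 / 0.623 ≈ 0.1011
  upper = min{1, (1 − p₀)/p₁} = 0.44 / 0.623 ≈ 0.7063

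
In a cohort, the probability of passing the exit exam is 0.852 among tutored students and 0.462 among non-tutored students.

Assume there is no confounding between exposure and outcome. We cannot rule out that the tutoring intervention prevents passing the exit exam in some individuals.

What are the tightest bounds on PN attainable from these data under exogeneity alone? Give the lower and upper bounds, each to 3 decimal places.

0.458 ≤ PN ≤ 0.631

Let p₁ = 0.852, p₀ = 0.462.
Under exogeneity alone the bounds on PN are max{0,(p₁−p₀)/p₁} ≤ PN ≤ min{1,(1−p₀)/p₁}.
  lower = (p₁ − p₀)/p₁ = 0.39 / 0.852 ≈ 0.4577
  upper = min{1, (1 − p₀)/p₁} = 0.538 / 0.852 ≈ 0.6315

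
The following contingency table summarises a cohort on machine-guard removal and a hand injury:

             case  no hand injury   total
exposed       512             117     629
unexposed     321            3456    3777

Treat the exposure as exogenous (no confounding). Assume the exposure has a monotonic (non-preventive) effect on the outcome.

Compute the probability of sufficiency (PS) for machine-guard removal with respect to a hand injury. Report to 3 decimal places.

PS ≈ 0.797

p₁ = P(outcome | exposed) = 512/629 = 0.81399
p₀ = P(outcome | unexposed) = 321/3777 = 0.084988
Under exogeneity and monotonicity, PS = (p₁ − p₀)/(1 − p₀).
PS = (0.81399 − 0.084988) / 0.91501 ≈ 0.7967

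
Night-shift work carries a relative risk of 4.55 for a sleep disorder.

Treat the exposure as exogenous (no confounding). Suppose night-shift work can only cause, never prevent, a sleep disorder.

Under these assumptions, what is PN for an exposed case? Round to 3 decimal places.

PN ≈ 0.780

Under exogeneity and monotonicity, PN = (RR − 1) / RR = 1 − 1/RR.
PN = (4.55 − 1) / 4.55 = 3.55 / 4.55 ≈ 0.7802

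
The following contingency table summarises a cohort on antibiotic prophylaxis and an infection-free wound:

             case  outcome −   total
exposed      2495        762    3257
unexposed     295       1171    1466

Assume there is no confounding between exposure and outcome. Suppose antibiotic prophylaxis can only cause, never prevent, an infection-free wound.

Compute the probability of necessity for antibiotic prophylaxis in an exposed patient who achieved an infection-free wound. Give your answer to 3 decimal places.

p₁ = P(outcome | exposed) = 2495/3257 = 0.76604
p₀ = P(outcome | unexposed) = 295/1466 = 0.20123
Under exogeneity and monotonicity, PN = (p₁ − p₀)/p₁.
PN = (0.76604 − 0.20123) / 0.76604 ≈ 0.7373

PN ≈ 0.737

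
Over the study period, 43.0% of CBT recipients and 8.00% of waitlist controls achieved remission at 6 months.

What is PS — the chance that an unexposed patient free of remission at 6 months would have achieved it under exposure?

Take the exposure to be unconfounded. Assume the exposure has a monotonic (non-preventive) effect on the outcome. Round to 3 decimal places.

p₁ = 0.43, p₀ = 0.08.
Under exogeneity and monotonicity, PS = (p₁ − p₀) / (1 − p₀).
PS = (0.43 − 0.08) / (1 − 0.08) = 0.35 / 0.92 ≈ 0.3804

PS ≈ 0.380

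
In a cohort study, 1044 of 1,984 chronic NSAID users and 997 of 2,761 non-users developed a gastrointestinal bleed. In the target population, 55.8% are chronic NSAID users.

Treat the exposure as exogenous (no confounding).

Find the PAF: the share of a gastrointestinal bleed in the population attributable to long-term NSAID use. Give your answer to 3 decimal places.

p₁ = P(outcome | exposed) = 1044/1984 = 0.52621
p₀ = P(outcome | unexposed) = 997/2761 = 0.3611
Overall risk P(Y=1) = π·p₁ + (1−π)·p₀ = 0.558×0.52621 + 0.442×0.3611 = 0.45323.
Under exogeneity, PAF = [P(Y=1) − p₀] / P(Y=1).
PAF = (0.45323 − 0.3611) / 0.45323 ≈ 0.2033

PAF ≈ 0.203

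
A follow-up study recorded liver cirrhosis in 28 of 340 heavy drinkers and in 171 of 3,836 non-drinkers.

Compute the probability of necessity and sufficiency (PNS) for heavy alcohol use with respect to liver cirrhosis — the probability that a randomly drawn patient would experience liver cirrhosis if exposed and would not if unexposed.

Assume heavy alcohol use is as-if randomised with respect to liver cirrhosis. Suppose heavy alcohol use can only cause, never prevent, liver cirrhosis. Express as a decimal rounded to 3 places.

p₁ = P(outcome | exposed) = 28/340 = 0.082353
p₀ = P(outcome | unexposed) = 171/3836 = 0.044578
Under exogeneity and monotonicity, PNS = p₁ − p₀.
PNS = 0.082353 − 0.044578 = 0.037775

PNS ≈ 0.038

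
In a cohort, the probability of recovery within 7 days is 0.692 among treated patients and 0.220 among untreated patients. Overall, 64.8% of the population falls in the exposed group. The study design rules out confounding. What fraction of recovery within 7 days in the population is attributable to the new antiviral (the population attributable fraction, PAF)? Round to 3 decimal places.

PAF ≈ 0.582

Let p₁ = 0.692, p₀ = 0.22.
Overall risk P(Y=1) = π·p₁ + (1−π)·p₀ = 0.648×0.692 + 0.352×0.22 = 0.52586.
Under exogeneity, PAF = [P(Y=1) − p₀] / P(Y=1).
PAF = (0.52586 − 0.22) / 0.52586 ≈ 0.5816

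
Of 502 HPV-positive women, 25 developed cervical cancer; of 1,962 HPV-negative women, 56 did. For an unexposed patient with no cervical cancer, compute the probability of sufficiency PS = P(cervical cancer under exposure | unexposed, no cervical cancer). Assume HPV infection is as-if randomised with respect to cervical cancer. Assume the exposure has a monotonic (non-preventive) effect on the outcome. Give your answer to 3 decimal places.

PS ≈ 0.022

p₁ = P(outcome | exposed) = 25/502 = 0.049801
p₀ = P(outcome | unexposed) = 56/1962 = 0.028542
Under exogeneity and monotonicity, PS = (p₁ − p₀) / (1 − p₀).
PS = (0.049801 − 0.028542) / (1 − 0.028542) = 0.021258 / 0.97146 ≈ 0.0219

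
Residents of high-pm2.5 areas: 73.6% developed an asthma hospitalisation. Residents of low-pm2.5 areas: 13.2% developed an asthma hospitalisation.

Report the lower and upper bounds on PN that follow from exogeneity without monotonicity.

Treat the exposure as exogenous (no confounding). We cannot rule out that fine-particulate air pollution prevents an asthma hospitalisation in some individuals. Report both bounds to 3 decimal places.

0.821 ≤ PN ≤ 1.000

p₁ = 0.736, p₀ = 0.132.
Under exogeneity alone the bounds on PN are max{0,(p₁−p₀)/p₁} ≤ PN ≤ min{1,(1−p₀)/p₁}.
  lower = (p₁ − p₀)/p₁ = 0.604 / 0.736 ≈ 0.8207
  upper = min{1, (1 − p₀)/p₁} = 0.868 / 0.736 ≈ 1.1793 → capped at 1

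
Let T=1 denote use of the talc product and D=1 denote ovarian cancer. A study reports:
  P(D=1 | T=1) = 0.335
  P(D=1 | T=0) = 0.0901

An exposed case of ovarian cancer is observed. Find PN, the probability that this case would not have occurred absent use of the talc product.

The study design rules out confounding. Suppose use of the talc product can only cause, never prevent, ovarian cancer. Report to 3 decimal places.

Let p₁ = 0.335, p₀ = 0.0901.
Under exogeneity and monotonicity, PN = (p₁ − p₀) / p₁.
PN = (0.335 − 0.0901) / 0.335 = 0.2449 / 0.335 ≈ 0.7310

PN ≈ 0.731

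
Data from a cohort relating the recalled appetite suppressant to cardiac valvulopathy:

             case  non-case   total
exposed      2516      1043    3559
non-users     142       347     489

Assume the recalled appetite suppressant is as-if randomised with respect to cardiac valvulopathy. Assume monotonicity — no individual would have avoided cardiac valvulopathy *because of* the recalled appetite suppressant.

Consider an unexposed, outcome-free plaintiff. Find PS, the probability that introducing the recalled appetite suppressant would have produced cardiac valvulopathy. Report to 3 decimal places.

PS ≈ 0.587

p₁ = P(outcome | exposed) = 2516/3559 = 0.70694
p₀ = P(outcome | unexposed) = 142/489 = 0.29039
Under exogeneity and monotonicity, PS = (p₁ − p₀) / (1 − p₀).
PS = (0.70694 − 0.29039) / (1 − 0.29039) = 0.41655 / 0.70961 ≈ 0.5870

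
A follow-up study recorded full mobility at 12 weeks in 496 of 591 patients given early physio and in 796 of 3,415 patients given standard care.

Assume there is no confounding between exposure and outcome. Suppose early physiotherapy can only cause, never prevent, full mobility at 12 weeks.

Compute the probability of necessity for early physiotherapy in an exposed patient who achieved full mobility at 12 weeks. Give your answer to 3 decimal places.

PN ≈ 0.722

p₁ = P(outcome | exposed) = 496/591 = 0.83926
p₀ = P(outcome | unexposed) = 796/3415 = 0.23309
Under exogeneity and monotonicity, PN = (p₁ − p₀) / p₁.
PN = (0.83926 − 0.23309) / 0.83926 = 0.60617 / 0.83926 ≈ 0.7223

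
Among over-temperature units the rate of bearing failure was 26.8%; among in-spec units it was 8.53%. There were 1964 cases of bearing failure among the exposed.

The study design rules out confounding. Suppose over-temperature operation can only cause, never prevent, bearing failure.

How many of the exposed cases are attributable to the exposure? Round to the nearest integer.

p₁ = 0.268, p₀ = 0.0853.
PN = (p₁ − p₀)/p₁ = (0.268 − 0.0853) / 0.268 ≈ 0.68172.
Attributable cases ≈ PN × (exposed cases) = 0.68172 × 1964 ≈ 1338.89.

about 1339 cases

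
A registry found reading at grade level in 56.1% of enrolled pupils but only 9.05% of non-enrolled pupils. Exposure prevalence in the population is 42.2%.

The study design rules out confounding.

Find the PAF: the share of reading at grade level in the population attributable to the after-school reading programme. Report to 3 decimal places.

PAF ≈ 0.687

p₁ = 0.561, p₀ = 0.0905.
Overall risk P(Y=1) = π·p₁ + (1−π)·p₀ = 0.422×0.561 + 0.578×0.0905 = 0.28905.
Under exogeneity, PAF = [P(Y=1) − p₀] / P(Y=1).
PAF = (0.28905 − 0.0905) / 0.28905 ≈ 0.6869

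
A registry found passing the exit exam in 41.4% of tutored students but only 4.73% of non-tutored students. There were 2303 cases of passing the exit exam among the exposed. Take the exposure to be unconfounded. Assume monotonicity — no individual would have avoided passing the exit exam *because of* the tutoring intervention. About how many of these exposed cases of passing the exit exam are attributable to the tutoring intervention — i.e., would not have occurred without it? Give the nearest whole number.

p₁ = 0.414, p₀ = 0.0473.
PN = (p₁ − p₀)/p₁ = (0.414 − 0.0473) / 0.414 ≈ 0.88575.
Attributable cases ≈ PN × (exposed cases) = 0.88575 × 2303 ≈ 2039.88.

about 2040 cases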